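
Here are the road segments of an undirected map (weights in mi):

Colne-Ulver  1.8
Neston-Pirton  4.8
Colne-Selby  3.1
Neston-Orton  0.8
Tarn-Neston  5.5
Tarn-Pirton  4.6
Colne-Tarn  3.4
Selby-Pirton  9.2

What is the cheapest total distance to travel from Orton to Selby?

12.8 mi

Enumerating some paths:
Orton–Neston–Tarn–Colne–Selby: 0.8+5.5+3.4+3.1 = 12.8
Orton–Neston–Pirton–Selby: 0.8+4.8+9.2 = 14.8
Cheapest is Orton–Neston–Tarn–Colne–Selby at 12.8 mi.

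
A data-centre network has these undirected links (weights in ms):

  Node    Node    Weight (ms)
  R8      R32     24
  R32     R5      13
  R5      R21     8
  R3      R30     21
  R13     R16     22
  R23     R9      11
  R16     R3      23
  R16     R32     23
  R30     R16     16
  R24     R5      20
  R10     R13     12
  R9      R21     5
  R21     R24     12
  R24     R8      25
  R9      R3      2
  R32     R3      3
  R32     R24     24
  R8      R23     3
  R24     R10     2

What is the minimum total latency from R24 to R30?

Enumerating some paths:
R24–R21–R9–R3–R30: 12+5+2+21 = 40
R24–R32–R3–R30: 24+3+21 = 48
R24–R10–R13–R16–R30: 2+12+22+16 = 52
Cheapest is R24–R21–R9–R3–R30 at 40 ms.

40 ms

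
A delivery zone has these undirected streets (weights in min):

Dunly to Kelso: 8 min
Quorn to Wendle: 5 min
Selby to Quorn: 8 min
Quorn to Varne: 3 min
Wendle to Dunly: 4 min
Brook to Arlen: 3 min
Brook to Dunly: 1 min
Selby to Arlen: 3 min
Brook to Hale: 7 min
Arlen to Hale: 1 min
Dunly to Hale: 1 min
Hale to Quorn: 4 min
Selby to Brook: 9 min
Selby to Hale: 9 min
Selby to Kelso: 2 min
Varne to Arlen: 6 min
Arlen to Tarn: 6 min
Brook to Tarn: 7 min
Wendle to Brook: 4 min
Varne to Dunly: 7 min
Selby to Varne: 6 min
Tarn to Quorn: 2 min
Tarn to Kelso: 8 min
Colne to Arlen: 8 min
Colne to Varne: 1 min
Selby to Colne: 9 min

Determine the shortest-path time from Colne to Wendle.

Compare a few routes:
Colne–Varne–Quorn–Wendle: 1+3+5 = 9
Colne–Varne–Arlen–Hale–Dunly–Wendle: 1+6+1+1+4 = 13
Colne–Varne–Dunly–Brook–Wendle: 1+7+1+4 = 13
Colne–Varne–Dunly–Wendle: 1+7+4 = 12
Cheapest is Colne–Varne–Quorn–Wendle at 9 min.

9 min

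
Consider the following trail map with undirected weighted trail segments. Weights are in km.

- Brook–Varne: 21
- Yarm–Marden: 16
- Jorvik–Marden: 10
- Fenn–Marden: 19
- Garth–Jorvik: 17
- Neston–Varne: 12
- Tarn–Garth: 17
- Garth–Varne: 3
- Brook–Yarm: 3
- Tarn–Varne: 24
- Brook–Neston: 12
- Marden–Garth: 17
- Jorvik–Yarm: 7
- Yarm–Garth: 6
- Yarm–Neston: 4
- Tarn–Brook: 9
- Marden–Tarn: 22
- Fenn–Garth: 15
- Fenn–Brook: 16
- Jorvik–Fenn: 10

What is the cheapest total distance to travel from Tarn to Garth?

Running Dijkstra from Tarn:
Tarn: 0
Brook: 9  (via Tarn)
Yarm: 12  (via Brook)
Neston: 16  (via Yarm)
Garth: 17  (via Tarn)
Shortest route: Tarn–Garth = 17 km.

17 km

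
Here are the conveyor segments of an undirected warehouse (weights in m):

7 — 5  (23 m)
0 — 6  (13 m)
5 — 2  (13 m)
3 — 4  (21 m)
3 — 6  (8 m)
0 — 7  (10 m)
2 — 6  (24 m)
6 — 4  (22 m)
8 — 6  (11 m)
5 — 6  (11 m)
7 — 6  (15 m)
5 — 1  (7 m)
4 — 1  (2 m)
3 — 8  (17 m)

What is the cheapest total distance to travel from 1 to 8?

29 m

Running Dijkstra from 1:
1: 0
4: 2  (via 1)
5: 7  (via 1)
6: 18  (via 5)
2: 20  (via 5)
3: 23  (via 4)
8: 29  (via 6)
Shortest route: 1–5–6–8 = 29 m.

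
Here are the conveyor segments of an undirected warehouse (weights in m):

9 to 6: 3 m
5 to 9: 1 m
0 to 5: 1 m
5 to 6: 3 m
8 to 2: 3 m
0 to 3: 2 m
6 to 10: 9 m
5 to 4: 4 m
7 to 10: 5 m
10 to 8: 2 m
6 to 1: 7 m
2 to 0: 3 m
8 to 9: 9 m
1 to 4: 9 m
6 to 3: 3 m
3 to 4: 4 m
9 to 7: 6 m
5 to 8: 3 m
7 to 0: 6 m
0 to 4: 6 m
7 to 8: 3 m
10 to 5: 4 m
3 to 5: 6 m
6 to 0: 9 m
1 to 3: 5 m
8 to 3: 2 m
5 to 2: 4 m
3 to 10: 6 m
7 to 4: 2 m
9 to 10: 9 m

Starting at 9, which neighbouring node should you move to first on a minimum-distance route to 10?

5

Candidate routes:
9 → 5 → 8 → 10: 1+3+2 = 6
9 → 10: 9 = 9
9 → 5 → 0 → 3 → 8 → 10: 1+1+2+2+2 = 8
9 → 5 → 10: 1+4 = 5
The minimum is 5 m via 9 → 5 → 10.
So from 9 the first move is to 5.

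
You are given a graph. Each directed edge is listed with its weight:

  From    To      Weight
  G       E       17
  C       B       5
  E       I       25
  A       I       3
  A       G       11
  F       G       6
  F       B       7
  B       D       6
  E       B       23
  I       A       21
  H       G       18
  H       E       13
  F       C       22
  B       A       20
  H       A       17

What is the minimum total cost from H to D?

42

Enumerating some paths:
H → G → E → B → D: 18+17+23+6 = 64
H → E → B → D: 13+23+6 = 42
Cheapest is H → E → B → D at 42.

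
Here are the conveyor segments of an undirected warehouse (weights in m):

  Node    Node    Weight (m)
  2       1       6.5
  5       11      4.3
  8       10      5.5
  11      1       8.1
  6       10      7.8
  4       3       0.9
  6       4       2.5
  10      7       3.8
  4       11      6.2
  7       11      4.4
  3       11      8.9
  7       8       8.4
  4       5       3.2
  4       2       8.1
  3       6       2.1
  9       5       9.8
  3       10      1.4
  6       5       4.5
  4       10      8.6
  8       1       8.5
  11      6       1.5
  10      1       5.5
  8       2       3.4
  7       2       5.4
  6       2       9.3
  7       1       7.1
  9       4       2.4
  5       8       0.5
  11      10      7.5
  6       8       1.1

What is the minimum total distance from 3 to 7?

5.2 m

Enumerating some paths:
3 - 6 - 11 - 7: 2.1+1.5+4.4 = 8
3 - 4 - 6 - 11 - 7: 0.9+2.5+1.5+4.4 = 9.3
3 - 10 - 7: 1.4+3.8 = 5.2
Cheapest is 3 - 10 - 7 at 5.2 m.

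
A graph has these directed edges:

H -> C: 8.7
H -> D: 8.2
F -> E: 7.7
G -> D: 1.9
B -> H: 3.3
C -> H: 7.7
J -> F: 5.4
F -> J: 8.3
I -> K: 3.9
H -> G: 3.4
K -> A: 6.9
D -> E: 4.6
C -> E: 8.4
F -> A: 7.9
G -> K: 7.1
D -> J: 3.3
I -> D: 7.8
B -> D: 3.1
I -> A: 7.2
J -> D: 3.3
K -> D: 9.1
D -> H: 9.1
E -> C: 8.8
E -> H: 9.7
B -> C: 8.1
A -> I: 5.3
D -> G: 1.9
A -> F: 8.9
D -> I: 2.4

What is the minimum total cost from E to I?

Compare a few routes:
E–C–H–G–D–I: 8.8+7.7+3.4+1.9+2.4 = 24.2
E–H–D–I: 9.7+8.2+2.4 = 20.3
E–H–G–D–I: 9.7+3.4+1.9+2.4 = 17.4
The minimum is 17.4 via E–H–G–D–I.

17.4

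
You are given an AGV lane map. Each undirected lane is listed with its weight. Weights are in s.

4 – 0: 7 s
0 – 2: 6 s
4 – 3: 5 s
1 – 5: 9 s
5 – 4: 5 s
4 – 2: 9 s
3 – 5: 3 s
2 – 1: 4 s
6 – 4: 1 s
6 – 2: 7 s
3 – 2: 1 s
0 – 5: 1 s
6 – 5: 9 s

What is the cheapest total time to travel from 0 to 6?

Shortest distances from 0:
0: 0
5: 1  (via 0)
3: 4  (via 5)
2: 5  (via 3)
4: 6  (via 5)
6: 7  (via 4)
Shortest route: 0–5–4–6 = 7 s.

7 s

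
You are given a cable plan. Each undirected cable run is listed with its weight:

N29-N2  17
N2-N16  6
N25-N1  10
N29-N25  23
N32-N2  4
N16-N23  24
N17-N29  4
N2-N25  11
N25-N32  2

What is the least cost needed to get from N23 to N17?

Enumerating some paths:
N23 → N16 → N2 → N32 → N25 → N29 → N17: 24+6+4+2+23+4 = 63
N23 → N16 → N2 → N29 → N17: 24+6+17+4 = 51
Cheapest is N23 → N16 → N2 → N29 → N17 at 51.

51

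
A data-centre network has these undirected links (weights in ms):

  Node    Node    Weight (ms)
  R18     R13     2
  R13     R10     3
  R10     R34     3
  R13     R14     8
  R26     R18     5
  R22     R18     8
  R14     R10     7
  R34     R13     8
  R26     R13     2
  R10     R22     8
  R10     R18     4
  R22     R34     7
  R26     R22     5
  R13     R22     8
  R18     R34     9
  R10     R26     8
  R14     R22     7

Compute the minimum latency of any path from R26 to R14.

Shortest distances from R26:
R26: 0
R13: 2  (via R26)
R18: 4  (via R13)
R22: 5  (via R26)
R10: 5  (via R13)
R34: 8  (via R10)
R14: 10  (via R13)
Shortest route: R26–R13–R14 = 10 ms.

10 ms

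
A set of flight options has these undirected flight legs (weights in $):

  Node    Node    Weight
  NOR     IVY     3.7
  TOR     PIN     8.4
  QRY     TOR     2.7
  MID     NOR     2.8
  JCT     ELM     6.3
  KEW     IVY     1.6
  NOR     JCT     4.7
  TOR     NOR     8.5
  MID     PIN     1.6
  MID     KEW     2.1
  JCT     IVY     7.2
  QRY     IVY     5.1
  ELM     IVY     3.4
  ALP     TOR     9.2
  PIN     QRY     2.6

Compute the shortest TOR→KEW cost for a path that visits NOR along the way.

Shortest TOR→NOR: TOR–NOR = 8.5
Best NOR to KEW: NOR–MID–KEW costing 4.9
Total via NOR: 8.5 + 4.9 = $13.4.

$13.4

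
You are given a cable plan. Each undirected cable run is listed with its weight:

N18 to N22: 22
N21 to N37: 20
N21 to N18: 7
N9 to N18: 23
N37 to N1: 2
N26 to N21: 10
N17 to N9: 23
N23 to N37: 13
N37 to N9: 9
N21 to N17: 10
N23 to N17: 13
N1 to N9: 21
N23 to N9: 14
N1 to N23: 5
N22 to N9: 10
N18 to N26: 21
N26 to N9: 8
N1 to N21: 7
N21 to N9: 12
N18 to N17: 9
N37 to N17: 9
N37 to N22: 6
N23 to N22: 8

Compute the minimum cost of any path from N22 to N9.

Running Dijkstra from N22:
N22: 0
N37: 6  (via N22)
N1: 8  (via N37)
N23: 8  (via N22)
N9: 10  (via N22)
Shortest route: N22 → N9 = 10.

10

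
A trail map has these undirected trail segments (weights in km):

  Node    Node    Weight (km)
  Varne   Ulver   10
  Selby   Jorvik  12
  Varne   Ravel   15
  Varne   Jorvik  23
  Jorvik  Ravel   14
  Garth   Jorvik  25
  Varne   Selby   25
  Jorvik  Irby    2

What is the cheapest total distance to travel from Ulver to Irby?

Settle nodes by increasing distance from Ulver:
Ulver: 0
Varne: 10  (via Ulver)
Ravel: 25  (via Varne)
Jorvik: 33  (via Varne)
Selby: 35  (via Varne)
Irby: 35  (via Jorvik)
Shortest route: Ulver–Varne–Jorvik–Irby = 35 km.

35 km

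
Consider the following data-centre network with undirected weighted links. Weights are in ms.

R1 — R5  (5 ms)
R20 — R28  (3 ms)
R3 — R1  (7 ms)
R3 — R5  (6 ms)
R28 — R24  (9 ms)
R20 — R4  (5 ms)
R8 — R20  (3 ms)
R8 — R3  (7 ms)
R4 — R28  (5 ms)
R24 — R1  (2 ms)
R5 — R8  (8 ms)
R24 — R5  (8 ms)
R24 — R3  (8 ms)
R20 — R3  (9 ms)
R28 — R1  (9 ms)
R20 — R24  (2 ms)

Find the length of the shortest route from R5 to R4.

Running Dijkstra from R5:
R5: 0
R1: 5  (via R5)
R3: 6  (via R5)
R24: 7  (via R1)
R8: 8  (via R5)
R20: 9  (via R24)
R28: 12  (via R20)
R4: 14  (via R20)
Shortest route: R5 → R1 → R24 → R20 → R4 = 14 ms.

14 ms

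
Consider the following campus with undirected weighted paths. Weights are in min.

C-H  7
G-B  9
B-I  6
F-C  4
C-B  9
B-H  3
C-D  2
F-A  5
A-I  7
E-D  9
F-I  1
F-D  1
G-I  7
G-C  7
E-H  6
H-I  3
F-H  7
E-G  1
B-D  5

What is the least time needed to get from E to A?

Shortest distances from E:
E: 0
G: 1  (via E)
H: 6  (via E)
C: 8  (via G)
I: 8  (via G)
B: 9  (via H)
D: 9  (via E)
F: 9  (via I)
A: 14  (via F)
Shortest route: E–G–I–F–A = 14 min.

14 min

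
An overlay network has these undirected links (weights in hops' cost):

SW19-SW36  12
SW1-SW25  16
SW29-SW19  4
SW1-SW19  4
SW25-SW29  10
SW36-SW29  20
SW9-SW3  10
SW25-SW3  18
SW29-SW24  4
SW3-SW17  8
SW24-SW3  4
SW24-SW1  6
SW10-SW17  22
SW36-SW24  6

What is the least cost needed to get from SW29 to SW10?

38 hops' cost

Settle nodes by increasing distance from SW29:
SW29: 0
SW24: 4  (via SW29)
SW19: 4  (via SW29)
SW3: 8  (via SW24)
SW1: 8  (via SW19)
SW36: 10  (via SW24)
SW25: 10  (via SW29)
SW17: 16  (via SW3)
SW9: 18  (via SW3)
SW10: 38  (via SW17)
Shortest route: SW29–SW24–SW3–SW17–SW10 = 38 hops' cost.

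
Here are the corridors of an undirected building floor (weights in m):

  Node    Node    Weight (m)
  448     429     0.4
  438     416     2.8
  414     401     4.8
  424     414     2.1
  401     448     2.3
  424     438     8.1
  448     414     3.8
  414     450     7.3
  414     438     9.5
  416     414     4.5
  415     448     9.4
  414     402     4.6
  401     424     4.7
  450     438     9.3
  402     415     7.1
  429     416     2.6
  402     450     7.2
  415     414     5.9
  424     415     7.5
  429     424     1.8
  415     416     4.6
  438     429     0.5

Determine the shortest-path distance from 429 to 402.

Shortest distances from 429:
429: 0
448: 0.4  (via 429)
438: 0.5  (via 429)
424: 1.8  (via 429)
416: 2.6  (via 429)
401: 2.7  (via 448)
414: 3.9  (via 424)
415: 7.2  (via 416)
402: 8.5  (via 414)
Shortest route: 429 → 424 → 414 → 402 = 8.5 m.

8.5 m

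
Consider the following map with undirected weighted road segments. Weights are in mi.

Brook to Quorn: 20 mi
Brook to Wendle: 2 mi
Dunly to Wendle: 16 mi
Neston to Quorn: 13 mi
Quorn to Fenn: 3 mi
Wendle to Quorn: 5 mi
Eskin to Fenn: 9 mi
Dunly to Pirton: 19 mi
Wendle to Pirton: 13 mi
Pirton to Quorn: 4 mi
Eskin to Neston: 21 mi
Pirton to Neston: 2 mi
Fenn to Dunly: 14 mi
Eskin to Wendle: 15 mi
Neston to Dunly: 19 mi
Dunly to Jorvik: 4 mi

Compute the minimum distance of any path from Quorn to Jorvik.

Candidate routes:
Quorn–Pirton–Dunly–Jorvik: 4+19+4 = 27
Quorn–Fenn–Dunly–Jorvik: 3+14+4 = 21
Quorn–Wendle–Dunly–Jorvik: 5+16+4 = 25
The minimum is 21 mi via Quorn–Fenn–Dunly–Jorvik.

21 mi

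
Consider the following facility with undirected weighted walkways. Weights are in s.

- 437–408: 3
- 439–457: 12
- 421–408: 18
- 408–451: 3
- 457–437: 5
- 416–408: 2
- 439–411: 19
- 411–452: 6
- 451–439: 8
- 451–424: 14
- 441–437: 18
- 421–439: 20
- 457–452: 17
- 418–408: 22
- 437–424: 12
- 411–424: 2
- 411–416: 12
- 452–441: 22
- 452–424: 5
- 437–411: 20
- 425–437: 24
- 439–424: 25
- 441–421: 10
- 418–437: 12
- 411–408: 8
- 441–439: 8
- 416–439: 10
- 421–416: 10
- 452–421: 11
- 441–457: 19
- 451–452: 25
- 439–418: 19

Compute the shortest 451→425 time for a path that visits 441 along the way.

58 s

Best 451 to 441: 451–439–441 costing 16
Best 441 to 425: 441–437–425 costing 42
Total via 441: 16 + 42 = 58 s.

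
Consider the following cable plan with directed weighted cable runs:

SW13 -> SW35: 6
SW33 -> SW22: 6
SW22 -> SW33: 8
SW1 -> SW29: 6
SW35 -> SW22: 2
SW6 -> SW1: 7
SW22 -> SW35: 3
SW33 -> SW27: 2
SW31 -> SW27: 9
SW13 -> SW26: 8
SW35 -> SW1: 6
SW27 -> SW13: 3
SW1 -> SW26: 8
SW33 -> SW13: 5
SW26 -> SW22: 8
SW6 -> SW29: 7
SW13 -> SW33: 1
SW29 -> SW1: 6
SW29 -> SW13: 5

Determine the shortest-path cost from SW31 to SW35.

18

Enumerating some paths:
SW31 → SW27 → SW13 → SW26 → SW22 → SW35: 9+3+8+8+3 = 31
SW31 → SW27 → SW13 → SW35: 9+3+6 = 18
SW31 → SW27 → SW13 → SW33 → SW22 → SW35: 9+3+1+6+3 = 22
The minimum is 18 via SW31 → SW27 → SW13 → SW35.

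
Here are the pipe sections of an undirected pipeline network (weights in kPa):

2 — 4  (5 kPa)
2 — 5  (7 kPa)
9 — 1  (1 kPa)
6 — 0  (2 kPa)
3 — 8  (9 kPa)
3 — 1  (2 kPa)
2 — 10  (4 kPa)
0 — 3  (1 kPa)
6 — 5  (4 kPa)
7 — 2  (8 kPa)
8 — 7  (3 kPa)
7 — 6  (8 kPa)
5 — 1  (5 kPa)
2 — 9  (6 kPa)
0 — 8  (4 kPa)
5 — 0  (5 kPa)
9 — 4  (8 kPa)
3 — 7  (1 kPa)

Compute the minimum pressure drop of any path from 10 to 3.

Candidate routes:
10–2–5–0–3: 4+7+5+1 = 17
10–2–9–1–3: 4+6+1+2 = 13
Cheapest is 10–2–9–1–3 at 13 kPa.

13 kPa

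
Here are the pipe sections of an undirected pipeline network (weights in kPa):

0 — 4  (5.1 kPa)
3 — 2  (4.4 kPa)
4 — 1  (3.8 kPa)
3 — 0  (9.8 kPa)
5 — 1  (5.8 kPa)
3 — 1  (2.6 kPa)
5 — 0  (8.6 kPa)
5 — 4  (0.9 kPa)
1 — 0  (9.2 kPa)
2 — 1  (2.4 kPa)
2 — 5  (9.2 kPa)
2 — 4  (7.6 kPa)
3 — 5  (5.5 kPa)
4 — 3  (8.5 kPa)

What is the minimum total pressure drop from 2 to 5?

Shortest distances from 2:
2: 0
1: 2.4  (via 2)
3: 4.4  (via 2)
4: 6.2  (via 1)
5: 7.1  (via 4)
Shortest route: 2–1–4–5 = 7.1 kPa.

7.1 kPa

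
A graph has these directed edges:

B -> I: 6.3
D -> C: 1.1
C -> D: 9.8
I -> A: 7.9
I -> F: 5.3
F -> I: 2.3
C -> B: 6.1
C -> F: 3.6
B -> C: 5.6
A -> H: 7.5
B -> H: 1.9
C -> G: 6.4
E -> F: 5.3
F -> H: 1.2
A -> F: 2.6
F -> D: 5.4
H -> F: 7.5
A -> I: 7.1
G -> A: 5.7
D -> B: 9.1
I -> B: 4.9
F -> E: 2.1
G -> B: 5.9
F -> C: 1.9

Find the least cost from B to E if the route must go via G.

Shortest B→G: B–C–G = 12
Shortest G→E: G–A–F–E = 10.4
Total via G: 12 + 10.4 = 22.4.

22.4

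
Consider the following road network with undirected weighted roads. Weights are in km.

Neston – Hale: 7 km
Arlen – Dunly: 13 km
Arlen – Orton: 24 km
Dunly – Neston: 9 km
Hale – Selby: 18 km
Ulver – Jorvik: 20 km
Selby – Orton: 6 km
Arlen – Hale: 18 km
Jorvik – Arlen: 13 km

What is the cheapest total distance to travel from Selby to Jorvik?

43 km

Enumerating some paths:
Selby - Orton - Arlen - Jorvik: 6+24+13 = 43
Selby - Hale - Arlen - Jorvik: 18+18+13 = 49
The minimum is 43 km via Selby - Orton - Arlen - Jorvik.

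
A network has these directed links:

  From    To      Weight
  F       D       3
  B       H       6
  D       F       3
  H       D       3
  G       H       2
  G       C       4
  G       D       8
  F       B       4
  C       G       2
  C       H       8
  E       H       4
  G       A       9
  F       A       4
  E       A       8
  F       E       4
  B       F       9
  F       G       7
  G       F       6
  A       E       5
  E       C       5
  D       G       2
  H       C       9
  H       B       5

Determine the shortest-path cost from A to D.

12

Running Dijkstra from A:
A: 0
E: 5  (via A)
H: 9  (via E)
C: 10  (via E)
D: 12  (via H)
Shortest route: A → E → H → D = 12.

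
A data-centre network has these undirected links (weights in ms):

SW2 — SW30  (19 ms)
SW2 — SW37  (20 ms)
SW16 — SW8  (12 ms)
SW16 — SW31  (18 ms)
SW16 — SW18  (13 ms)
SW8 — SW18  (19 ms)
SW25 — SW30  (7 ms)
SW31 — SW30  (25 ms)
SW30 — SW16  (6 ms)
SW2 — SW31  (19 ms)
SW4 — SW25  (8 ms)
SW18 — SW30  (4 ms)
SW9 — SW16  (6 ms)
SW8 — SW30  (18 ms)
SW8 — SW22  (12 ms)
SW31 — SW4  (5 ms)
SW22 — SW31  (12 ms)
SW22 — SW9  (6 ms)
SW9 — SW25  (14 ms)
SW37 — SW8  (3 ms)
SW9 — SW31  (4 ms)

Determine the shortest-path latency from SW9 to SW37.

21 ms

Candidate routes:
SW9 → SW16 → SW30 → SW8 → SW37: 6+6+18+3 = 33
SW9 → SW31 → SW22 → SW8 → SW37: 4+12+12+3 = 31
SW9 → SW31 → SW16 → SW8 → SW37: 4+18+12+3 = 37
SW9 → SW16 → SW8 → SW37: 6+12+3 = 21
The minimum is 21 ms via SW9 → SW16 → SW8 → SW37.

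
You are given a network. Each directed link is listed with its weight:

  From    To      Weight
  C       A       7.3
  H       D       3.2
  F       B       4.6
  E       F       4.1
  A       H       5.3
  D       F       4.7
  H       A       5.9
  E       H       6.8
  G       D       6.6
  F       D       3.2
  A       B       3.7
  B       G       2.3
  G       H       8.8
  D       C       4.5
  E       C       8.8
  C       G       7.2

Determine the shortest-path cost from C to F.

Compare a few routes:
C–G–D–F: 7.2+6.6+4.7 = 18.5
C–G–H–D–F: 7.2+8.8+3.2+4.7 = 23.9
C–A–H–D–F: 7.3+5.3+3.2+4.7 = 20.5
The minimum is 18.5 via C–G–D–F.

18.5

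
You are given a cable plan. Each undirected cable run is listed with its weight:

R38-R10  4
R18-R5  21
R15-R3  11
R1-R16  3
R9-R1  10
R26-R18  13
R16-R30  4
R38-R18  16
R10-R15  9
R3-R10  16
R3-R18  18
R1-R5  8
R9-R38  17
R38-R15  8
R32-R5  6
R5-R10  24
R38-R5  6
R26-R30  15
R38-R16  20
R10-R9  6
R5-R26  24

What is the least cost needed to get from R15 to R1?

Settle nodes by increasing distance from R15:
R15: 0
R38: 8  (via R15)
R10: 9  (via R15)
R3: 11  (via R15)
R5: 14  (via R38)
R9: 15  (via R10)
R32: 20  (via R5)
R1: 22  (via R5)
Shortest route: R15–R38–R5–R1 = 22.

22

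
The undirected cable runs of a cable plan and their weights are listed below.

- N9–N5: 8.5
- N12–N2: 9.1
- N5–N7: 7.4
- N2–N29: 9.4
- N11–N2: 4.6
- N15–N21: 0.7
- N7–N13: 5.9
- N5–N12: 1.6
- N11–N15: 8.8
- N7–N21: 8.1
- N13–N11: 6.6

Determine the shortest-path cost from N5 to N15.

Running Dijkstra from N5:
N5: 0
N12: 1.6  (via N5)
N7: 7.4  (via N5)
N9: 8.5  (via N5)
N2: 10.7  (via N12)
N13: 13.3  (via N7)
N11: 15.3  (via N2)
N21: 15.5  (via N7)
N15: 16.2  (via N21)
Shortest route: N5–N7–N21–N15 = 16.2.

16.2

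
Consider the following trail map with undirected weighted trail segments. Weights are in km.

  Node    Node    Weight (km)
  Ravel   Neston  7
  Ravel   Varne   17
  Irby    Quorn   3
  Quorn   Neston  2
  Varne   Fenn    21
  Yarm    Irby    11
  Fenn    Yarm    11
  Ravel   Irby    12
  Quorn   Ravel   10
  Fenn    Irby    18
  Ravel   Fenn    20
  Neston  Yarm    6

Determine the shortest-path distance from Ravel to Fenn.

20 km

Running Dijkstra from Ravel:
Ravel: 0
Neston: 7  (via Ravel)
Quorn: 9  (via Neston)
Irby: 12  (via Ravel)
Yarm: 13  (via Neston)
Varne: 17  (via Ravel)
Fenn: 20  (via Ravel)
Shortest route: Ravel–Fenn = 20 km.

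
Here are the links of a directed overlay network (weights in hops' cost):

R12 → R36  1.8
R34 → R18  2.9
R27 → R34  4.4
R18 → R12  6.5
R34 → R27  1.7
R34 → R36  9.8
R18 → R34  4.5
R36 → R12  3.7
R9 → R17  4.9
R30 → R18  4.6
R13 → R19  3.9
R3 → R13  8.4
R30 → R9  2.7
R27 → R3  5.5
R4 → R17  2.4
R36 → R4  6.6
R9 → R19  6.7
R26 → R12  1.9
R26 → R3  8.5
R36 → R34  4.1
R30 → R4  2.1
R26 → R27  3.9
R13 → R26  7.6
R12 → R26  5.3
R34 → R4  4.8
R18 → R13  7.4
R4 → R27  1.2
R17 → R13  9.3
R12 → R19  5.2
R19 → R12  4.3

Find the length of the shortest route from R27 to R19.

17.8 hops' cost

Candidate routes:
R27 - R3 - R13 - R19: 5.5+8.4+3.9 = 17.8
R27 - R34 - R36 - R12 - R19: 4.4+9.8+3.7+5.2 = 23.1
R27 - R34 - R18 - R12 - R19: 4.4+2.9+6.5+5.2 = 19
R27 - R34 - R18 - R13 - R19: 4.4+2.9+7.4+3.9 = 18.6
The minimum is 17.8 hops' cost via R27 - R3 - R13 - R19.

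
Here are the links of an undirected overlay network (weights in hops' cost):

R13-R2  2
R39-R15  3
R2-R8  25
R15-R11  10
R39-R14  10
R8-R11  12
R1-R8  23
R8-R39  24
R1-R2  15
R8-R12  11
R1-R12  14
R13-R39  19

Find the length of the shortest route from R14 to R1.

Compare a few routes:
R14 - R39 - R8 - R1: 10+24+23 = 57
R14 - R39 - R13 - R2 - R1: 10+19+2+15 = 46
Cheapest is R14 - R39 - R13 - R2 - R1 at 46 hops' cost.

46 hops' cost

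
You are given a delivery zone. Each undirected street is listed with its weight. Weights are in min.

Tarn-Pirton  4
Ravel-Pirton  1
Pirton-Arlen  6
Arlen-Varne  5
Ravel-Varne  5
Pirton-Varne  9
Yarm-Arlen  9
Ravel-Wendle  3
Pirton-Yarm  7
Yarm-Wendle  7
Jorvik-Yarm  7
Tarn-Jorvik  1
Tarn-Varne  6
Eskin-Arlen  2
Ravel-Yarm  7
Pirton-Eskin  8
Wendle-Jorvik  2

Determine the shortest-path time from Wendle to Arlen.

10 min

Shortest distances from Wendle:
Wendle: 0
Jorvik: 2  (via Wendle)
Tarn: 3  (via Jorvik)
Ravel: 3  (via Wendle)
Pirton: 4  (via Ravel)
Yarm: 7  (via Wendle)
Varne: 8  (via Ravel)
Arlen: 10  (via Pirton)
Shortest route: Wendle–Ravel–Pirton–Arlen = 10 min.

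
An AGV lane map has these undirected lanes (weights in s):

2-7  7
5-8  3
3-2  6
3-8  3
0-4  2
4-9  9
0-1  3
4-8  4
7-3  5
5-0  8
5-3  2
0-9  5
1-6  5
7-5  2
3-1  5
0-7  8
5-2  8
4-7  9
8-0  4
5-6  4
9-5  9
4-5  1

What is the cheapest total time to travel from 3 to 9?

10 s

Compare a few routes:
3–5–4–9: 2+1+9 = 12
3–5–9: 2+9 = 11
3–5–4–0–9: 2+1+2+5 = 10
3–8–0–9: 3+4+5 = 12
The minimum is 10 s via 3–5–4–0–9.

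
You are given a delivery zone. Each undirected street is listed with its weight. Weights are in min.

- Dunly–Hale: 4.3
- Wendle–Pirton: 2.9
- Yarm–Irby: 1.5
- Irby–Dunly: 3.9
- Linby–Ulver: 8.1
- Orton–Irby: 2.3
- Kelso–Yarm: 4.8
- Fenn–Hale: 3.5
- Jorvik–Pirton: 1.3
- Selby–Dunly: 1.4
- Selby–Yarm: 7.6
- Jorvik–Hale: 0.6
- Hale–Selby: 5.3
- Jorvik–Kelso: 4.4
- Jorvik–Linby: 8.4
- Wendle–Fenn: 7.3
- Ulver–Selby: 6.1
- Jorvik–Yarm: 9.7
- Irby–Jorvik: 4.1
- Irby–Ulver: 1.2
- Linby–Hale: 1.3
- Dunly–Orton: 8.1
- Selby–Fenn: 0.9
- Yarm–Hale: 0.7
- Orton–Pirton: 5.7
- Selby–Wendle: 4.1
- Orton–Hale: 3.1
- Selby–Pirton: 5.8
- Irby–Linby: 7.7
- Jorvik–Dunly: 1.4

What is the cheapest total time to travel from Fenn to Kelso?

8.1 min

Running Dijkstra from Fenn:
Fenn: 0
Selby: 0.9  (via Fenn)
Dunly: 2.3  (via Selby)
Hale: 3.5  (via Fenn)
Jorvik: 3.7  (via Dunly)
Yarm: 4.2  (via Hale)
Linby: 4.8  (via Hale)
Wendle: 5  (via Selby)
Pirton: 5  (via Jorvik)
Irby: 5.7  (via Yarm)
Orton: 6.6  (via Hale)
Ulver: 6.9  (via Irby)
Kelso: 8.1  (via Jorvik)
Shortest route: Fenn → Selby → Dunly → Jorvik → Kelso = 8.1 min.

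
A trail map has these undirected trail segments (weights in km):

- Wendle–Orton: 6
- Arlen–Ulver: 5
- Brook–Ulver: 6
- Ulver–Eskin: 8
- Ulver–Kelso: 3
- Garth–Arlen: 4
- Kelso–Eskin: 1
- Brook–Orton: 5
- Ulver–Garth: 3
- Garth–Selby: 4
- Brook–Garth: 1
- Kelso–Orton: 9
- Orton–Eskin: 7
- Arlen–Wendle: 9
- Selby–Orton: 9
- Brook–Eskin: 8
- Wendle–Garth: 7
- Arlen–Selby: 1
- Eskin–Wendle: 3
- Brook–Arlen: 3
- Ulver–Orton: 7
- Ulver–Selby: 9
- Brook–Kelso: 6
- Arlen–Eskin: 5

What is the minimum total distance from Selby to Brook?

Candidate routes:
Selby → Garth → Brook: 4+1 = 5
Selby → Arlen → Brook: 1+3 = 4
Cheapest is Selby → Arlen → Brook at 4 km.

4 km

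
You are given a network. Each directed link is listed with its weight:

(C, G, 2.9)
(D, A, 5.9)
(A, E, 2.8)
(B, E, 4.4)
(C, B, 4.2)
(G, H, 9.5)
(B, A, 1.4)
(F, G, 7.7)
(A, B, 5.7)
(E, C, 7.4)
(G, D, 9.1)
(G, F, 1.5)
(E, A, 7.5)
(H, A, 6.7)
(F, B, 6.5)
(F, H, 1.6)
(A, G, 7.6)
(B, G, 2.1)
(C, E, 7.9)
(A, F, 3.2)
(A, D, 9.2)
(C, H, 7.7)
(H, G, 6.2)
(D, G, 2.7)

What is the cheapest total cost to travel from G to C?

Candidate routes:
G–F–B–E–C: 1.5+6.5+4.4+7.4 = 19.8
G–F–B–A–E–C: 1.5+6.5+1.4+2.8+7.4 = 19.6
G–F–H–A–E–C: 1.5+1.6+6.7+2.8+7.4 = 20
The minimum is 19.6 via G–F–B–A–E–C.

19.6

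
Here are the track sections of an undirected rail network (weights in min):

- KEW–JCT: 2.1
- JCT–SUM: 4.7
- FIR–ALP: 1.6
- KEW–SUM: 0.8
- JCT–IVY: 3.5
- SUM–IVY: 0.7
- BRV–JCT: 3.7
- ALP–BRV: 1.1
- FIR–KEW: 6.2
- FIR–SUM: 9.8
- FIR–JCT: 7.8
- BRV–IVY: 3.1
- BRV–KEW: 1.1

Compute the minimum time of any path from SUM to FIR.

Candidate routes:
SUM - KEW - JCT - BRV - ALP - FIR: 0.8+2.1+3.7+1.1+1.6 = 9.3
SUM - IVY - BRV - ALP - FIR: 0.7+3.1+1.1+1.6 = 6.5
SUM - KEW - FIR: 0.8+6.2 = 7
SUM - KEW - BRV - ALP - FIR: 0.8+1.1+1.1+1.6 = 4.6
The minimum is 4.6 min via SUM - KEW - BRV - ALP - FIR.

4.6 min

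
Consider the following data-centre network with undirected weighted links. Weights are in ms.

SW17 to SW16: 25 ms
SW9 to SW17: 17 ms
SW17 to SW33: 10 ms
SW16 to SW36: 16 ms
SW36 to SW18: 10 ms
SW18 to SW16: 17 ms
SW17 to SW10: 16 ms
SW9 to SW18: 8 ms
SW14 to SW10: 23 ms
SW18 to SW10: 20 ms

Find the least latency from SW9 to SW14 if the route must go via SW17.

56 ms

Best SW9 to SW17: SW9–SW17 costing 17
Best SW17 to SW14: SW17–SW10–SW14 costing 39
Total via SW17: 17 + 39 = 56 ms.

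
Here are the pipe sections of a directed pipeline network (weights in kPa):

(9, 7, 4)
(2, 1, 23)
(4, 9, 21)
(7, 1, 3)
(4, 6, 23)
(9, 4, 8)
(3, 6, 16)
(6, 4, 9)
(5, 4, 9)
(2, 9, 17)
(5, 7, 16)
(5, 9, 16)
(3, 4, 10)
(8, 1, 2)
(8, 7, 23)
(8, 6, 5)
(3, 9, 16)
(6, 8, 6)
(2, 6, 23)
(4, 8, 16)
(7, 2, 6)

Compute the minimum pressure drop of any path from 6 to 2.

Shortest distances from 6:
6: 0
8: 6  (via 6)
1: 8  (via 8)
4: 9  (via 6)
7: 29  (via 8)
9: 30  (via 4)
2: 35  (via 7)
Shortest route: 6 → 8 → 7 → 2 = 35 kPa.

35 kPa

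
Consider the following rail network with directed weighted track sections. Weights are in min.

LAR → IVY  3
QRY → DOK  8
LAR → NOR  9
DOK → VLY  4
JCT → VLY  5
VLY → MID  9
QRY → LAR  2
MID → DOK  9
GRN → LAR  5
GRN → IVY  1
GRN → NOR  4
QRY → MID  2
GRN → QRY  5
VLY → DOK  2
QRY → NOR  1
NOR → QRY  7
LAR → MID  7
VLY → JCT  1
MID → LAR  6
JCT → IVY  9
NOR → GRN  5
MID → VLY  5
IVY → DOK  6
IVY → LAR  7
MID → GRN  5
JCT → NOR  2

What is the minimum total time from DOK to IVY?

13 min

Compare a few routes:
DOK → VLY → MID → GRN → IVY: 4+9+5+1 = 19
DOK → VLY → JCT → IVY: 4+1+9 = 14
DOK → VLY → JCT → NOR → QRY → LAR → IVY: 4+1+2+7+2+3 = 19
DOK → VLY → JCT → NOR → GRN → IVY: 4+1+2+5+1 = 13
Cheapest is DOK → VLY → JCT → NOR → GRN → IVY at 13 min.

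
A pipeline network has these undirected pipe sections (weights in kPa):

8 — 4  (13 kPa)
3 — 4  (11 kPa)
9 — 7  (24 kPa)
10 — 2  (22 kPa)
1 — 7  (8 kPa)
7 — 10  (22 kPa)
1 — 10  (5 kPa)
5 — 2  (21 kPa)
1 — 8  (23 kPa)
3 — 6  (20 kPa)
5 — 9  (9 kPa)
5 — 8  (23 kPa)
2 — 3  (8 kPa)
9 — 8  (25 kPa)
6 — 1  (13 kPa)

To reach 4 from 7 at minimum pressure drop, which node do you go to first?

1

Enumerating some paths:
7–1–10–2–3–4: 8+5+22+8+11 = 54
7–1–6–3–4: 8+13+20+11 = 52
7–1–8–4: 8+23+13 = 44
7–9–8–4: 24+25+13 = 62
The minimum is 44 kPa via 7–1–8–4.
So from 7 the first move is to 1.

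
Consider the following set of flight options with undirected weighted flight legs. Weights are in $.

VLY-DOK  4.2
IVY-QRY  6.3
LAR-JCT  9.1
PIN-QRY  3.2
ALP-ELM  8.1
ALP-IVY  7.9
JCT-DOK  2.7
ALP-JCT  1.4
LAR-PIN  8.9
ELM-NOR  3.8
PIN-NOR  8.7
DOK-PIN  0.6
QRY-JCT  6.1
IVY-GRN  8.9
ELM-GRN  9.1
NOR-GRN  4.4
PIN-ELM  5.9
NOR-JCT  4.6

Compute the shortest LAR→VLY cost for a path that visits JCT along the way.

$16

Shortest LAR→JCT: LAR–JCT = 9.1
Shortest JCT→VLY: JCT–DOK–VLY = 6.9
Total via JCT: 9.1 + 6.9 = $16.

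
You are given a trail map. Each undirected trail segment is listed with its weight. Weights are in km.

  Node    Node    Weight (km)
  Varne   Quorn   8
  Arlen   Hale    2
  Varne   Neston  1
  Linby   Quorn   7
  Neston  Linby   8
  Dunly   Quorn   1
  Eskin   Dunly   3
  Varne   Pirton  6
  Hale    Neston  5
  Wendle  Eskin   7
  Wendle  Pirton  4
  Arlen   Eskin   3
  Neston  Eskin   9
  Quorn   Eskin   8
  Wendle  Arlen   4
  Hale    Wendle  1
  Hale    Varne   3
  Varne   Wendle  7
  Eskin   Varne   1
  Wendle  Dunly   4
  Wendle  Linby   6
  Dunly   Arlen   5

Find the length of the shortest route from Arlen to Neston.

Shortest distances from Arlen:
Arlen: 0
Hale: 2  (via Arlen)
Wendle: 3  (via Hale)
Eskin: 3  (via Arlen)
Varne: 4  (via Eskin)
Neston: 5  (via Varne)
Shortest route: Arlen–Eskin–Varne–Neston = 5 km.

5 km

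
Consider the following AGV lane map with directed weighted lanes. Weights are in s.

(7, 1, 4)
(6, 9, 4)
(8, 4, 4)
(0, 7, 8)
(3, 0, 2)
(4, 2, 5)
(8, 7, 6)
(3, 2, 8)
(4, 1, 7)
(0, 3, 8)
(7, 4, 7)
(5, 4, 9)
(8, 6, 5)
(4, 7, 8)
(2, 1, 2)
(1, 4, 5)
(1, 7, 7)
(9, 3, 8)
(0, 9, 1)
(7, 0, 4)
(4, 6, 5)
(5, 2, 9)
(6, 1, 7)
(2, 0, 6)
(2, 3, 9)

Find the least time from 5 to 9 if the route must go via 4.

18 s

Shortest 5→4: 5–4 = 9
Shortest 4→9: 4–6–9 = 9
Total via 4: 9 + 9 = 18 s.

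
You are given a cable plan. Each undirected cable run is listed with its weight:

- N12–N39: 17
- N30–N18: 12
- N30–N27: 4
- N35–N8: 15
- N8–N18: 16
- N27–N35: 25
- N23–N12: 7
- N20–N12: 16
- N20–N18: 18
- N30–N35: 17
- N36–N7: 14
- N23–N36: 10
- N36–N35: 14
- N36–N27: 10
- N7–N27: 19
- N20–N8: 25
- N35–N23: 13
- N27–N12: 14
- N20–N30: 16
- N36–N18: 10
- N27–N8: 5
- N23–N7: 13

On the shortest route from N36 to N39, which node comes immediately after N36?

N23

Enumerating some paths:
N36–N27–N12–N39: 10+14+17 = 41
N36–N23–N12–N39: 10+7+17 = 34
The minimum is 34 via N36–N23–N12–N39.
So from N36 the first move is to N23.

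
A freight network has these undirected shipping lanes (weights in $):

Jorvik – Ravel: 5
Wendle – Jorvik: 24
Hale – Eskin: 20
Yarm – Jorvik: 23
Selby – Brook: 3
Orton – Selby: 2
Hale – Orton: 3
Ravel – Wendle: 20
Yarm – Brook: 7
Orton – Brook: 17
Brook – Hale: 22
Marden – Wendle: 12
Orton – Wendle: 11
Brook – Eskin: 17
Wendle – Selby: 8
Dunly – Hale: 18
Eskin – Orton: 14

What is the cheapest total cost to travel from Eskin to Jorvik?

$47

Enumerating some paths:
Eskin–Brook–Yarm–Jorvik: 17+7+23 = 47
Eskin–Orton–Selby–Wendle–Ravel–Jorvik: 14+2+8+20+5 = 49
Eskin–Orton–Selby–Wendle–Jorvik: 14+2+8+24 = 48
Cheapest is Eskin–Brook–Yarm–Jorvik at $47.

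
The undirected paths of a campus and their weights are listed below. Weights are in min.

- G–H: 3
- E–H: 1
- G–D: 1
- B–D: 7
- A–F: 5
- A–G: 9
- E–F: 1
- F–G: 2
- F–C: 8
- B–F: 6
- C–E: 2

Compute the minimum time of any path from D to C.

Shortest distances from D:
D: 0
G: 1  (via D)
F: 3  (via G)
E: 4  (via F)
H: 4  (via G)
C: 6  (via E)
Shortest route: D → G → F → E → C = 6 min.

6 min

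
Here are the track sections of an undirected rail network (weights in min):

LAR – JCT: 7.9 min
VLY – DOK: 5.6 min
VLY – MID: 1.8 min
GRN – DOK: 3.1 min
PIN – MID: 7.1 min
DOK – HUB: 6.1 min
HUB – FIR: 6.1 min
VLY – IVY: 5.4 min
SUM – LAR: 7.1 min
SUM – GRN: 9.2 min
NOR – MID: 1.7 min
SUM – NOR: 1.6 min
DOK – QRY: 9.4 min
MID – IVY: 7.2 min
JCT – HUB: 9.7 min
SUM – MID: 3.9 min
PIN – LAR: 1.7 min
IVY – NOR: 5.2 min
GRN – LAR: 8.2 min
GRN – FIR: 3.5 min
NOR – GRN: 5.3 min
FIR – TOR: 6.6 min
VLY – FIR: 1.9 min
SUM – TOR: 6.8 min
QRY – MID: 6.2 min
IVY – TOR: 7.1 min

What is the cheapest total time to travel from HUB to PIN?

Candidate routes:
HUB - FIR - VLY - MID - PIN: 6.1+1.9+1.8+7.1 = 16.9
HUB - DOK - GRN - LAR - PIN: 6.1+3.1+8.2+1.7 = 19.1
The minimum is 16.9 min via HUB - FIR - VLY - MID - PIN.

16.9 min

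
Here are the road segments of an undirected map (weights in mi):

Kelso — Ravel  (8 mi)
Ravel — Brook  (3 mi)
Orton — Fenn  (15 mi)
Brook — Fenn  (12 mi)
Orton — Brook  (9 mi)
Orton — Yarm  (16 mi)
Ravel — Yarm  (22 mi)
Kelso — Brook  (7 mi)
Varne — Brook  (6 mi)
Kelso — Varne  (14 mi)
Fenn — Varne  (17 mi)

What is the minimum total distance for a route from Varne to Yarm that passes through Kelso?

43 mi

Best Varne to Kelso: Varne → Brook → Kelso costing 13
Best Kelso to Yarm: Kelso → Ravel → Yarm costing 30
Total via Kelso: 13 + 30 = 43 mi.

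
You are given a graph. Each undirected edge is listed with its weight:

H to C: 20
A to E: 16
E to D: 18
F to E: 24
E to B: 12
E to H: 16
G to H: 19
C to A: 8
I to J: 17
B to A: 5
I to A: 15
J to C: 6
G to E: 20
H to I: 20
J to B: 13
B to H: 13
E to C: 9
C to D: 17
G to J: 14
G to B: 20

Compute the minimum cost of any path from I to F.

55

Shortest distances from I:
I: 0
A: 15  (via I)
J: 17  (via I)
B: 20  (via A)
H: 20  (via I)
C: 23  (via A)
E: 31  (via A)
G: 31  (via J)
D: 40  (via C)
F: 55  (via E)
Shortest route: I → A → E → F = 55.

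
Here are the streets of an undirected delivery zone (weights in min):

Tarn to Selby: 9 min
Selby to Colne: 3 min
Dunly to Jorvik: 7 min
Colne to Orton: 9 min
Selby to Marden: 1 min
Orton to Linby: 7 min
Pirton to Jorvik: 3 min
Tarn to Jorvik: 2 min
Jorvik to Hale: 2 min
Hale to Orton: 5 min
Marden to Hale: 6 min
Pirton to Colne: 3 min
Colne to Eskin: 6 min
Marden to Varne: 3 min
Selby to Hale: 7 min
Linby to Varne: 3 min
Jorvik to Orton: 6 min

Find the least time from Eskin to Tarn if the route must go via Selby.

Best Eskin to Selby: Eskin → Colne → Selby costing 9
Shortest Selby→Tarn: Selby → Tarn = 9
Total via Selby: 9 + 9 = 18 min.

18 min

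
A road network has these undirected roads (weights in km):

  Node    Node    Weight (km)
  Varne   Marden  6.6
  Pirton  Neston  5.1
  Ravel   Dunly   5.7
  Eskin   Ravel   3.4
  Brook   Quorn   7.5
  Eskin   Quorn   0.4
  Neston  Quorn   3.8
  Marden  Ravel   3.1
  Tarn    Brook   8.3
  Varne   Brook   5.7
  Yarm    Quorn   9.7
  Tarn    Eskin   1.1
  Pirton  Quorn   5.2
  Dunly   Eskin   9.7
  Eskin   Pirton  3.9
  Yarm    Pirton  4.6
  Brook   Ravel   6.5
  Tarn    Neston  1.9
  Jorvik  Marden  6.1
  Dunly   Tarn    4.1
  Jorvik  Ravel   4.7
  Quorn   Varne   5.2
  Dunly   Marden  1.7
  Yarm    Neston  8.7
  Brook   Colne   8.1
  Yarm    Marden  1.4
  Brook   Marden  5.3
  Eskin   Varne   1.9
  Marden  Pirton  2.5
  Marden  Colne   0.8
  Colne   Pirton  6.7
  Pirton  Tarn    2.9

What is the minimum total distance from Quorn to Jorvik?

Enumerating some paths:
Quorn–Eskin–Pirton–Marden–Jorvik: 0.4+3.9+2.5+6.1 = 12.9
Quorn–Eskin–Ravel–Jorvik: 0.4+3.4+4.7 = 8.5
Quorn–Eskin–Ravel–Marden–Jorvik: 0.4+3.4+3.1+6.1 = 13
The minimum is 8.5 km via Quorn–Eskin–Ravel–Jorvik.

8.5 km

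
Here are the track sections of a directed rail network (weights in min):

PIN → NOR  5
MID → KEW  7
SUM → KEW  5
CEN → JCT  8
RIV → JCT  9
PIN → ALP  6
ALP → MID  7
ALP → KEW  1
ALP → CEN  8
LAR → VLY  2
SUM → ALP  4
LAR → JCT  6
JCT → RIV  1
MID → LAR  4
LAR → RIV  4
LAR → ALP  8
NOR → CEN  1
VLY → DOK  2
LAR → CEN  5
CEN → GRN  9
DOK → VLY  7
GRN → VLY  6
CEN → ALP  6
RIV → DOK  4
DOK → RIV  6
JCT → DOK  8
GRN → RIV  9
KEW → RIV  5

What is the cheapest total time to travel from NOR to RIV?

Settle nodes by increasing distance from NOR:
NOR: 0
CEN: 1  (via NOR)
ALP: 7  (via CEN)
KEW: 8  (via ALP)
JCT: 9  (via CEN)
GRN: 10  (via CEN)
RIV: 10  (via JCT)
Shortest route: NOR–CEN–JCT–RIV = 10 min.

10 min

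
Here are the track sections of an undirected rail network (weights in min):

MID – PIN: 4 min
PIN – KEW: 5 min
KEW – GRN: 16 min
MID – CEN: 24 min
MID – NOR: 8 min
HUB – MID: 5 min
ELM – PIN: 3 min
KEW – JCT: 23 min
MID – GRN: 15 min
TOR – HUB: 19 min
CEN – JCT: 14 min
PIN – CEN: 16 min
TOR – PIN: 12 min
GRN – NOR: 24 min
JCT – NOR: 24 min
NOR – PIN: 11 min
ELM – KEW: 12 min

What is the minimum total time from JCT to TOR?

Shortest distances from JCT:
JCT: 0
CEN: 14  (via JCT)
KEW: 23  (via JCT)
NOR: 24  (via JCT)
PIN: 28  (via KEW)
ELM: 31  (via PIN)
MID: 32  (via NOR)
HUB: 37  (via MID)
GRN: 39  (via KEW)
TOR: 40  (via PIN)
Shortest route: JCT → KEW → PIN → TOR = 40 min.

40 min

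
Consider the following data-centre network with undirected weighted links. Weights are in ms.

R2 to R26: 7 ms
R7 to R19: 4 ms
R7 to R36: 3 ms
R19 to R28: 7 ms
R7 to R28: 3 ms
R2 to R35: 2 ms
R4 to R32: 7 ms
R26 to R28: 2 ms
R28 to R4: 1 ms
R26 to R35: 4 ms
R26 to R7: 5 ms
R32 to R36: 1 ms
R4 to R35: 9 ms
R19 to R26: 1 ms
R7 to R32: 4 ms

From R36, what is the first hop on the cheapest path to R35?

Enumerating some paths:
R36 - R32 - R7 - R19 - R26 - R35: 1+4+4+1+4 = 14
R36 - R7 - R26 - R35: 3+5+4 = 12
Cheapest is R36 - R7 - R26 - R35 at 12 ms.
So from R36 the first move is to R7.

R7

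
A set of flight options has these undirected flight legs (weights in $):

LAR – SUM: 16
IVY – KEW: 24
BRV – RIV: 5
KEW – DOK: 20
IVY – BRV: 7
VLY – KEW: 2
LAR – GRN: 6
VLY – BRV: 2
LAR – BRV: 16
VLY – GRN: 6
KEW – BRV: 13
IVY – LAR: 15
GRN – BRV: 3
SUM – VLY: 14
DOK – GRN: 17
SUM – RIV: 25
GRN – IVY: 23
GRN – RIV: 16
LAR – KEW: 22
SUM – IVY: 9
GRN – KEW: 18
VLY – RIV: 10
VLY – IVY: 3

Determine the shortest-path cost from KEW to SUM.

$14

Shortest distances from KEW:
KEW: 0
VLY: 2  (via KEW)
BRV: 4  (via VLY)
IVY: 5  (via VLY)
GRN: 7  (via BRV)
RIV: 9  (via BRV)
LAR: 13  (via GRN)
SUM: 14  (via IVY)
Shortest route: KEW–VLY–IVY–SUM = $14.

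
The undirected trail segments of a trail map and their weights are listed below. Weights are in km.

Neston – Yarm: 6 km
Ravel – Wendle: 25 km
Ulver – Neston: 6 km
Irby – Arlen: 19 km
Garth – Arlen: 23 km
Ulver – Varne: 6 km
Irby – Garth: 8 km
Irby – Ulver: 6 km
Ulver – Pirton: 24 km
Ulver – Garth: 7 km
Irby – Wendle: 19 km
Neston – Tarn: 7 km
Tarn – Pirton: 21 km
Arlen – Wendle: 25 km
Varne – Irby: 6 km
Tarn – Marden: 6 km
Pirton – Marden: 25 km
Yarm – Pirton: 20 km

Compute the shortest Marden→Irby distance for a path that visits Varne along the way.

31 km

Best Marden to Varne: Marden–Tarn–Neston–Ulver–Varne costing 25
Best Varne to Irby: Varne–Irby costing 6
Total via Varne: 25 + 6 = 31 km.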